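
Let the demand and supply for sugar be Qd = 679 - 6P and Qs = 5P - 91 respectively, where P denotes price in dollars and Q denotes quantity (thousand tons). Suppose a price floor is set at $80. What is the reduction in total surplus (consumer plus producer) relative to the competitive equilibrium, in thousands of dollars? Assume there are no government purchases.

660

Equilibrium: 679 - 6P = 5P - 91, so 770 = 11P and P* = 70, Q* = 259.
Since 80 > 70, the floor is binding.
At P = 80: Qd = 679 - 6·80 = 199 and Qs = 5·80 - 91 = 309.
Quantity traded falls to 199. At Q = 199 the demand price is (679 - 199)/6 = 80 and the supply price is (91 + 199)/5 = 58.
Deadweight loss = ½ · (80 - 58) · (259 - 199) = ½ · 22 · 60 = 660.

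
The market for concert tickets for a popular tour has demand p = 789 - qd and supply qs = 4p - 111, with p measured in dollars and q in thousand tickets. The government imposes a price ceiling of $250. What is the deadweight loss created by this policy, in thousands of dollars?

Rearranging demand gives qd = 789 - p. Without the control the market clears where 789 - p = 4p - 111, i.e. p* = 180 and q* = 609.
Since 250 is above p* = 180, the ceiling does not bind and the free-market outcome prevails.
Since the control does not bind, no trades are prevented and deadweight loss is zero.

0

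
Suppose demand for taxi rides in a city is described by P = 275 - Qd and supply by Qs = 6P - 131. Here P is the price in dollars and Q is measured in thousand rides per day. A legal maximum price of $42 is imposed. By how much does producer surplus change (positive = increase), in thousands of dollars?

-2704

Rearranging demand gives Qd = 275 - P. Equilibrium: 275 - P = 6P - 131, so 406 = 7P and P* = 58, Q* = 217.
The ceiling of 42 is below the equilibrium price 58, so it binds.
At P = 42: Qd = 275 - 42 = 233 and Qs = 6·42 - 131 = 121.
Producer surplus without the control is ½ · (58 - 131/6) · 217 = 47089/12.
With the ceiling, producers sell 121 units at 42, so PS = ½ · (42 - 131/6) · 121 = 14641/12.
Change in producer surplus = 14641/12 - 47089/12 = -2704.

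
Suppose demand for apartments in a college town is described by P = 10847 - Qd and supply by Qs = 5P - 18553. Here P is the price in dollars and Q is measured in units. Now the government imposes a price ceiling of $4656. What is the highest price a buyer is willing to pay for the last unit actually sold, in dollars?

Rearranging demand gives Qd = 10847 - P. Equilibrium: 10847 - P = 5P - 18553, so 29400 = 6P and P* = 4900, Q* = 5947.
Because the ceiling (4656) lies below the market-clearing price, it is binding.
At P = 4656: Qd = 10847 - 4656 = 6191 and Qs = 5·4656 - 18553 = 4727.
Only 4727 units reach the market. On the demand curve, the marginal buyer's willingness to pay at Q = 4727 is (10847 - 4727) = 6120.

6120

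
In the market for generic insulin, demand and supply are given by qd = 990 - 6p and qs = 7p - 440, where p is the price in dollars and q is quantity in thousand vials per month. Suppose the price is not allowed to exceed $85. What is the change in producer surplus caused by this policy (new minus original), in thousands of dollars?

Setting quantity demanded equal to quantity supplied, 990 - 6p = 7p - 440, gives p* = 110 and q* = 330.
The ceiling of 85 is below the equilibrium price 110, so it binds.
At p = 85: qd = 990 - 6·85 = 480 and qs = 7·85 - 440 = 155.
Producer surplus without the control is ½ · (110 - 440/7) · 330 = 54450/7.
With the ceiling, producers sell 155 units at 85, so PS = ½ · (85 - 440/7) · 155 = 24025/14.
Change in producer surplus = 24025/14 - 54450/7 = -6062.5.

-6062.5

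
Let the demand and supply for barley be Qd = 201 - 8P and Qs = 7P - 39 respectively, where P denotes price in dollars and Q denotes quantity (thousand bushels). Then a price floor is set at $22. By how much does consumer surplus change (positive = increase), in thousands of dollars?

In a free market, 201 - 8P = 7P - 39 gives the equilibrium P* = 16, Q* = 73.
Because the floor (22) lies above the market-clearing price, it is binding.
At P = 22: Qd = 201 - 8·22 = 25 and Qs = 7·22 - 39 = 115.
Consumer surplus without the control is ½ · (25.125 - 16) · 73 = 333.0625.
With the floor, consumers buy 25 units at 22, so CS = ½ · (25.125 - 22) · 25 = 39.0625.
Change in consumer surplus = 39.0625 - 333.0625 = -294.

-294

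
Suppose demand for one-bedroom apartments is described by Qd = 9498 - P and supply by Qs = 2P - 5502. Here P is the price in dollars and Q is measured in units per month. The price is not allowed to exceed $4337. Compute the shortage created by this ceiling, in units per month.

1989

Without the control the market clears where 9498 - P = 2P - 5502, i.e. P* = 5000 and Q* = 4498.
Because the ceiling (4337) lies below the market-clearing price, it is binding.
At P = 4337: Qd = 9498 - 4337 = 5161 and Qs = 2·4337 - 5502 = 3172.
Shortage = Qd - Qs = 5161 - 3172 = 1989.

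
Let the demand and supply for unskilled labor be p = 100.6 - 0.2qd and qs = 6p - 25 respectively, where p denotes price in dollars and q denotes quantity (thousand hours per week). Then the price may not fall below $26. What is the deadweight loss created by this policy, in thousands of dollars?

Rearranging demand gives qd = 503 - 5p. Setting quantity demanded equal to quantity supplied, 503 - 5p = 6p - 25, gives p* = 48 and q* = 263.
The floor of 26 is below the equilibrium price 48, so it is not binding; the market clears at p* = 48, q* = 263.
Since the control does not bind, no trades are prevented and deadweight loss is zero.

0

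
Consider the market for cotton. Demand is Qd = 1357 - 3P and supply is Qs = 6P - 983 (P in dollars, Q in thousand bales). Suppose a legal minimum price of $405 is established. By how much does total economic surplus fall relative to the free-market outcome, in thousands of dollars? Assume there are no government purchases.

47306.25

Setting quantity demanded equal to quantity supplied, 1357 - 3P = 6P - 983, gives P* = 260 and Q* = 577.
Since 405 > 260, the floor is binding.
At P = 405: Qd = 1357 - 3·405 = 142 and Qs = 6·405 - 983 = 1447.
Quantity traded falls to 142. At Q = 142 the demand price is (1357 - 142)/3 = 405 and the supply price is (983 + 142)/6 = 187.5.
Deadweight loss = ½ · (405 - 187.5) · (577 - 142) = ½ · 217.5 · 435 = 47306.25.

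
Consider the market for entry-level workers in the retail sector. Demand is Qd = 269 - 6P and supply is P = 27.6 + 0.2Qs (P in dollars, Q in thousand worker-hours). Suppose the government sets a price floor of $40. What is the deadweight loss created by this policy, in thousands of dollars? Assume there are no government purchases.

59.4

Rearranging supply gives Qs = 5P - 138. Setting quantity demanded equal to quantity supplied, 269 - 6P = 5P - 138, gives P* = 37 and Q* = 47.
Since 40 > 37, the floor is binding.
At P = 40: Qd = 269 - 6·40 = 29 and Qs = 5·40 - 138 = 62.
Quantity traded falls to 29. At Q = 29 the demand price is (269 - 29)/6 = 40 and the supply price is (138 + 29)/5 = 33.4.
Deadweight loss = ½ · (40 - 33.4) · (47 - 29) = ½ · 6.6 · 18 = 59.4.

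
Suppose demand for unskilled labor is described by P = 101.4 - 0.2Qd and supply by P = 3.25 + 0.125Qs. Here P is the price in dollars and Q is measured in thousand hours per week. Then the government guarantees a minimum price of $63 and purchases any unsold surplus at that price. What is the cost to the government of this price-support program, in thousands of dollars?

18018

Rearranging demand gives Qd = 507 - 5P; rearranging supply gives Qs = 8P - 26. Setting quantity demanded equal to quantity supplied, 507 - 5P = 8P - 26, gives P* = 41 and Q* = 302.
Since 63 > 41, the floor is binding.
At P = 63: Qd = 507 - 5·63 = 192 and Qs = 8·63 - 26 = 478.
Surplus = Qs - Qd = 286.
Government expenditure = surplus × support price = 286 × 63 = 18018.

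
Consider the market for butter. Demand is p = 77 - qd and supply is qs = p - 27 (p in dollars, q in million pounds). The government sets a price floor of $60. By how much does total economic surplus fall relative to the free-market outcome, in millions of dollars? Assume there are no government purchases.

64

Rearranging demand gives qd = 77 - p. In a free market, 77 - p = p - 27 gives the equilibrium p* = 52, q* = 25.
Since 60 > 52, the floor is binding.
At p = 60: qd = 77 - 60 = 17 and qs = 60 - 27 = 33.
Quantity traded falls to 17. At q = 17 the demand price is 77 - 17 = 60 and the supply price is 27 + 17 = 44.
Deadweight loss = ½ · (60 - 44) · (25 - 17) = ½ · 16 · 8 = 64.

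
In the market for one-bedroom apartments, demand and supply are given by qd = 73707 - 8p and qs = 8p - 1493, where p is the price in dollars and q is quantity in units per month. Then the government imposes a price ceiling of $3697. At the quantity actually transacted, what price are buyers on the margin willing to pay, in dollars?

Without the control the market clears where 73707 - 8p = 8p - 1493, i.e. p* = 4700 and q* = 36107.
Because the ceiling (3697) lies below the market-clearing price, it is binding.
At p = 3697: qd = 73707 - 8·3697 = 44131 and qs = 8·3697 - 1493 = 28083.
Only 28083 units reach the market. On the demand curve, the marginal buyer's willingness to pay at q = 28083 is (73707 - 28083)/8 = 5703.

5703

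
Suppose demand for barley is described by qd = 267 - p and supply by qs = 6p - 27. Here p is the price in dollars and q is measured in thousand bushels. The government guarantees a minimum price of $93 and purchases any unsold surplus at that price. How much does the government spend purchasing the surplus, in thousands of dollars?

33201

Without the control the market clears where 267 - p = 6p - 27, i.e. p* = 42 and q* = 225.
Since 93 > 42, the floor is binding.
At p = 93: qd = 267 - 93 = 174 and qs = 6·93 - 27 = 531.
Surplus = qs - qd = 357.
Government expenditure = surplus × support price = 357 × 93 = 33201.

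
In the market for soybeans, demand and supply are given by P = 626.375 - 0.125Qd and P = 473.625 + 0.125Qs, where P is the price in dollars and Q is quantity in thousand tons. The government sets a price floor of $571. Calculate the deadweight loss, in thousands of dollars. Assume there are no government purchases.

3528

Rearranging demand gives Qd = 5011 - 8P; rearranging supply gives Qs = 8P - 3789. Equilibrium: 5011 - 8P = 8P - 3789, so 8800 = 16P and P* = 550, Q* = 611.
Because the floor (571) lies above the market-clearing price, it is binding.
At P = 571: Qd = 5011 - 8·571 = 443 and Qs = 8·571 - 3789 = 779.
Quantity traded falls to 443. At Q = 443 the demand price is (5011 - 443)/8 = 571 and the supply price is (3789 + 443)/8 = 529.
Deadweight loss = ½ · (571 - 529) · (611 - 443) = ½ · 42 · 168 = 3528.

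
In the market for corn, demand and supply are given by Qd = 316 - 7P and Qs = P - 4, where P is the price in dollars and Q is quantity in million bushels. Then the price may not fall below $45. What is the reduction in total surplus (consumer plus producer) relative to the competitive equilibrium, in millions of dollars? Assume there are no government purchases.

700

In a free market, 316 - 7P = P - 4 gives the equilibrium P* = 40, Q* = 36.
Because the floor (45) lies above the market-clearing price, it is binding.
At P = 45: Qd = 316 - 7·45 = 1 and Qs = 45 - 4 = 41.
Quantity traded falls to 1. At Q = 1 the demand price is (316 - 1)/7 = 45 and the supply price is 4 + 1 = 5.
Deadweight loss = ½ · (45 - 5) · (36 - 1) = ½ · 40 · 35 = 700.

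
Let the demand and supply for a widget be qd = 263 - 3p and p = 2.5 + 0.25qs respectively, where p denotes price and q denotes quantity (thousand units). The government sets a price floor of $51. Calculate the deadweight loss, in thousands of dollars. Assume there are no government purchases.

Rearranging supply gives qs = 4p - 10. Setting quantity demanded equal to quantity supplied, 263 - 3p = 4p - 10, gives p* = 39 and q* = 146.
Because the floor (51) lies above the market-clearing price, it is binding.
At p = 51: qd = 263 - 3·51 = 110 and qs = 4·51 - 10 = 194.
Quantity traded falls to 110. At q = 110 the demand price is (263 - 110)/3 = 51 and the supply price is (10 + 110)/4 = 30.
Deadweight loss = ½ · (51 - 30) · (146 - 110) = ½ · 21 · 36 = 378.

378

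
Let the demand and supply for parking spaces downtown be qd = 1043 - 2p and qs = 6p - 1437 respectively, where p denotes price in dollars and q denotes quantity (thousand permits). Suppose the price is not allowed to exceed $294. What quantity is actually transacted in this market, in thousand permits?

327

In a free market, 1043 - 2p = 6p - 1437 gives the equilibrium p* = 310, q* = 423.
Because the ceiling (294) lies below the market-clearing price, it is binding.
At p = 294: qd = 1043 - 2·294 = 455 and qs = 6·294 - 1437 = 327.
The quantity actually transacted is the short side, supply: 327.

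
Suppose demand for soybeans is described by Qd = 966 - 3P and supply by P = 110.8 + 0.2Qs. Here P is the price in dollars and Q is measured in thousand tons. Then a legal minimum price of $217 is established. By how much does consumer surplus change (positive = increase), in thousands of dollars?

Rearranging supply gives Qs = 5P - 554. Setting quantity demanded equal to quantity supplied, 966 - 3P = 5P - 554, gives P* = 190 and Q* = 396.
The floor of 217 is above the equilibrium price 190, so it binds.
At P = 217: Qd = 966 - 3·217 = 315 and Qs = 5·217 - 554 = 531.
Consumer surplus without the control is ½ · (322 - 190) · 396 = 26136.
With the floor, consumers buy 315 units at 217, so CS = ½ · (322 - 217) · 315 = 16537.5.
Change in consumer surplus = 16537.5 - 26136 = -9598.5.

-9598.5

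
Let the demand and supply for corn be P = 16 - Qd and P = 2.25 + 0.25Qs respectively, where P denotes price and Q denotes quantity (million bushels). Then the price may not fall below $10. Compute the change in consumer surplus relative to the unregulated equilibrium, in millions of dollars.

-42.5

Rearranging demand gives Qd = 16 - P; rearranging supply gives Qs = 4P - 9. Setting quantity demanded equal to quantity supplied, 16 - P = 4P - 9, gives P* = 5 and Q* = 11.
Because the floor (10) lies above the market-clearing price, it is binding.
At P = 10: Qd = 16 - 10 = 6 and Qs = 4·10 - 9 = 31.
Consumer surplus without the control is ½ · (16 - 5) · 11 = 60.5.
With the floor, consumers buy 6 units at 10, so CS = ½ · (16 - 10) · 6 = 18.
Change in consumer surplus = 18 - 60.5 = -42.5.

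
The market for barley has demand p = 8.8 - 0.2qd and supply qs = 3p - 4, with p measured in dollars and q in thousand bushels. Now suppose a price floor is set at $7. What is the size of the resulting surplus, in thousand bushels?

Rearranging demand gives qd = 44 - 5p. Setting quantity demanded equal to quantity supplied, 44 - 5p = 3p - 4, gives p* = 6 and q* = 14.
Because the floor (7) lies above the market-clearing price, it is binding.
At p = 7: qd = 44 - 5·7 = 9 and qs = 3·7 - 4 = 17.
Surplus = qs - qd = 17 - 9 = 8.

8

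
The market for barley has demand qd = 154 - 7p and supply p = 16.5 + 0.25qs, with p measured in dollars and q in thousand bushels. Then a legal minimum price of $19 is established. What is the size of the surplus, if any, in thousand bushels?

0

Rearranging supply gives qs = 4p - 66. In a free market, 154 - 7p = 4p - 66 gives the equilibrium p* = 20, q* = 14.
Since 19 is below p* = 20, the floor does not bind and the free-market outcome prevails.
Since the control does not bind, there is no surplus.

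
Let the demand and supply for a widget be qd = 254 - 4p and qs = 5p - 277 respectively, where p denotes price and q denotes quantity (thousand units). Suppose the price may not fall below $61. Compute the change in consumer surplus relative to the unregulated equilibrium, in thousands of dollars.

Equilibrium: 254 - 4p = 5p - 277, so 531 = 9p and p* = 59, q* = 18.
Because the floor (61) lies above the market-clearing price, it is binding.
At p = 61: qd = 254 - 4·61 = 10 and qs = 5·61 - 277 = 28.
Consumer surplus without the control is ½ · (63.5 - 59) · 18 = 40.5.
With the floor, consumers buy 10 units at 61, so CS = ½ · (63.5 - 61) · 10 = 12.5.
Change in consumer surplus = 12.5 - 40.5 = -28.

-28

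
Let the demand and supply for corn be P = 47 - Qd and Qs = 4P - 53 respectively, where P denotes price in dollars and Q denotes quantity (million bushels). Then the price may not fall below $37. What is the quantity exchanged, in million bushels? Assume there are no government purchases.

10

Rearranging demand gives Qd = 47 - P. Without the control the market clears where 47 - P = 4P - 53, i.e. P* = 20 and Q* = 27.
Because the floor (37) lies above the market-clearing price, it is binding.
At P = 37: Qd = 47 - 37 = 10 and Qs = 4·37 - 53 = 95.
The quantity actually transacted is the short side, demand: 10.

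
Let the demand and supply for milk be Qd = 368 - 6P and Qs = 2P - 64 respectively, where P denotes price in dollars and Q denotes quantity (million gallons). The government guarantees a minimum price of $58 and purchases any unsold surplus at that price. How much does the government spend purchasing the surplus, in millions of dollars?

Setting quantity demanded equal to quantity supplied, 368 - 6P = 2P - 64, gives P* = 54 and Q* = 44.
The floor of 58 is above the equilibrium price 54, so it binds.
At P = 58: Qd = 368 - 6·58 = 20 and Qs = 2·58 - 64 = 52.
Surplus = Qs - Qd = 32.
Government expenditure = surplus × support price = 32 × 58 = 1856.

1856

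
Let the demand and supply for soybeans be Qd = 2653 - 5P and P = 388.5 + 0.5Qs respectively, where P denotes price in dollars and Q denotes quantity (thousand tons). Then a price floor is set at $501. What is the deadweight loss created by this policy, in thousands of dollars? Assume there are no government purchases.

1058.75

Rearranging supply gives Qs = 2P - 777. In a free market, 2653 - 5P = 2P - 777 gives the equilibrium P* = 490, Q* = 203.
Since 501 > 490, the floor is binding.
At P = 501: Qd = 2653 - 5·501 = 148 and Qs = 2·501 - 777 = 225.
Quantity traded falls to 148. At Q = 148 the demand price is (2653 - 148)/5 = 501 and the supply price is (777 + 148)/2 = 462.5.
Deadweight loss = ½ · (501 - 462.5) · (203 - 148) = ½ · 38.5 · 55 = 1058.75.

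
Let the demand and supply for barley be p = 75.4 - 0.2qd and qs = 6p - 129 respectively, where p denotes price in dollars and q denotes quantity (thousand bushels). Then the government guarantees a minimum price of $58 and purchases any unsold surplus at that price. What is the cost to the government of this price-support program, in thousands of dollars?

7656

Rearranging demand gives qd = 377 - 5p. Without the control the market clears where 377 - 5p = 6p - 129, i.e. p* = 46 and q* = 147.
The floor of 58 is above the equilibrium price 46, so it binds.
At p = 58: qd = 377 - 5·58 = 87 and qs = 6·58 - 129 = 219.
Surplus = qs - qd = 132.
Government expenditure = surplus × support price = 132 × 58 = 7656.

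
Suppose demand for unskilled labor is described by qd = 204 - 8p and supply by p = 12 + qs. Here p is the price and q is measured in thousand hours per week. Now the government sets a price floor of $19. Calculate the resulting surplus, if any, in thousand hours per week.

0

Rearranging supply gives qs = p - 12. Setting quantity demanded equal to quantity supplied, 204 - 8p = p - 12, gives p* = 24 and q* = 12.
The floor of 19 is below the equilibrium price 24, so it is not binding; the market clears at p* = 24, q* = 12.
Since the control does not bind, there is no surplus.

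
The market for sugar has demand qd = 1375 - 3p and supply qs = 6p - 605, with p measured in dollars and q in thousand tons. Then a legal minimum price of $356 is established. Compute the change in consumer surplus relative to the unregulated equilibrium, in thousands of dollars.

In a free market, 1375 - 3p = 6p - 605 gives the equilibrium p* = 220, q* = 715.
Because the floor (356) lies above the market-clearing price, it is binding.
At p = 356: qd = 1375 - 3·356 = 307 and qs = 6·356 - 605 = 1531.
Consumer surplus without the control is ½ · (1375/3 - 220) · 715 = 511225/6.
With the floor, consumers buy 307 units at 356, so CS = ½ · (1375/3 - 356) · 307 = 94249/6.
Change in consumer surplus = 94249/6 - 511225/6 = -69496.

-69496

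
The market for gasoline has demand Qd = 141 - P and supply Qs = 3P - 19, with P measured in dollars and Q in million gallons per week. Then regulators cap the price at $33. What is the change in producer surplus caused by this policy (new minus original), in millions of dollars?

Equilibrium: 141 - P = 3P - 19, so 160 = 4P and P* = 40, Q* = 101.
Since 33 < 40, the ceiling is binding.
At P = 33: Qd = 141 - 33 = 108 and Qs = 3·33 - 19 = 80.
Producer surplus without the control is ½ · (40 - 19/3) · 101 = 10201/6.
With the ceiling, producers sell 80 units at 33, so PS = ½ · (33 - 19/3) · 80 = 3200/3.
Change in producer surplus = 3200/3 - 10201/6 = -633.5.

-633.5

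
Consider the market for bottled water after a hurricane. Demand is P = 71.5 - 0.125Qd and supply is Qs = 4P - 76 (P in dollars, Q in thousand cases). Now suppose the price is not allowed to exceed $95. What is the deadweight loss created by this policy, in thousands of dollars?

0

Rearranging demand gives Qd = 572 - 8P. In a free market, 572 - 8P = 4P - 76 gives the equilibrium P* = 54, Q* = 140.
Since 95 is above P* = 54, the ceiling does not bind and the free-market outcome prevails.
Since the control does not bind, no trades are prevented and deadweight loss is zero.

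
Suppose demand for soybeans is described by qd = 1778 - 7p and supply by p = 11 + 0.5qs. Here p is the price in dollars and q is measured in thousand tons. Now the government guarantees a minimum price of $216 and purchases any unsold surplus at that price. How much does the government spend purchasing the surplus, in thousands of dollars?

Rearranging supply gives qs = 2p - 22. Equilibrium: 1778 - 7p = 2p - 22, so 1800 = 9p and p* = 200, q* = 378.
The floor of 216 is above the equilibrium price 200, so it binds.
At p = 216: qd = 1778 - 7·216 = 266 and qs = 2·216 - 22 = 410.
Surplus = qs - qd = 144.
Government expenditure = surplus × support price = 144 × 216 = 31104.

31104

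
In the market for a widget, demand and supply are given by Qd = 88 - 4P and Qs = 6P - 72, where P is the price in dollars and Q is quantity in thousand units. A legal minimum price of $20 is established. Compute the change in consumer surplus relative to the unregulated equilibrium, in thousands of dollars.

Setting quantity demanded equal to quantity supplied, 88 - 4P = 6P - 72, gives P* = 16 and Q* = 24.
Because the floor (20) lies above the market-clearing price, it is binding.
At P = 20: Qd = 88 - 4·20 = 8 and Qs = 6·20 - 72 = 48.
Consumer surplus without the control is ½ · (22 - 16) · 24 = 72.
With the floor, consumers buy 8 units at 20, so CS = ½ · (22 - 20) · 8 = 8.
Change in consumer surplus = 8 - 72 = -64.

-64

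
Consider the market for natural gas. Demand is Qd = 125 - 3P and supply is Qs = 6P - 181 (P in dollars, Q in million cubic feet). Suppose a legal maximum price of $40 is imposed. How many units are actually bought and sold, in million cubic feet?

23

In a free market, 125 - 3P = 6P - 181 gives the equilibrium P* = 34, Q* = 23.
The ceiling of 40 is above the equilibrium price 34, so it is not binding; the market clears at P* = 34, Q* = 23.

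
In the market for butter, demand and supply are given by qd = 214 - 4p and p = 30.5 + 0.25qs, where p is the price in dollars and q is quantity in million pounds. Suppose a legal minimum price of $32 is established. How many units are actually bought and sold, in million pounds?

46

Rearranging supply gives qs = 4p - 122. Setting quantity demanded equal to quantity supplied, 214 - 4p = 4p - 122, gives p* = 42 and q* = 46.
Since 32 is below p* = 42, the floor does not bind and the free-market outcome prevails.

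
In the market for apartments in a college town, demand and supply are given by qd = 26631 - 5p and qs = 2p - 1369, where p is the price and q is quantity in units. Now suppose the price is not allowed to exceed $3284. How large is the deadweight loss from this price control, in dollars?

717718.4

In a free market, 26631 - 5p = 2p - 1369 gives the equilibrium p* = 4000, q* = 6631.
Because the ceiling (3284) lies below the market-clearing price, it is binding.
At p = 3284: qd = 26631 - 5·3284 = 10211 and qs = 2·3284 - 1369 = 5199.
Quantity traded falls to 5199. At q = 5199 the demand price is (26631 - 5199)/5 = 4286.4 and the supply price is (1369 + 5199)/2 = 3284.
Deadweight loss = ½ · (4286.4 - 3284) · (6631 - 5199) = ½ · 1002.4 · 1432 = 717718.4.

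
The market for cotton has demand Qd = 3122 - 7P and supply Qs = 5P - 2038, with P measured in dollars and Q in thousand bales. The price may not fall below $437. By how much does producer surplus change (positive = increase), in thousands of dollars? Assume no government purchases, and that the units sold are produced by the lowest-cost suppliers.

Without the control the market clears where 3122 - 7P = 5P - 2038, i.e. P* = 430 and Q* = 112.
Since 437 > 430, the floor is binding.
At P = 437: Qd = 3122 - 7·437 = 63 and Qs = 5·437 - 2038 = 147.
Producer surplus without the control is ½ · (430 - 407.6) · 112 = 1254.4.
With the floor, 63 units are sold at 437. The supply price at Q = 63 is 420.2, so PS = ½ · [(437 - 407.6) + (437 - 420.2)] · 63 = 1455.3.
Change in producer surplus = 1455.3 - 1254.4 = 200.9.

200.9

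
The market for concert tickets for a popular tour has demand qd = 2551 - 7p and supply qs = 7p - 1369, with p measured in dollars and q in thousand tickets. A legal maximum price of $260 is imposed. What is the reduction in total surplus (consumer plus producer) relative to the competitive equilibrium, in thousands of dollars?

2800

Without the control the market clears where 2551 - 7p = 7p - 1369, i.e. p* = 280 and q* = 591.
Because the ceiling (260) lies below the market-clearing price, it is binding.
At p = 260: qd = 2551 - 7·260 = 731 and qs = 7·260 - 1369 = 451.
Quantity traded falls to 451. At q = 451 the demand price is (2551 - 451)/7 = 300 and the supply price is (1369 + 451)/7 = 260.
Deadweight loss = ½ · (300 - 260) · (591 - 451) = ½ · 40 · 140 = 2800.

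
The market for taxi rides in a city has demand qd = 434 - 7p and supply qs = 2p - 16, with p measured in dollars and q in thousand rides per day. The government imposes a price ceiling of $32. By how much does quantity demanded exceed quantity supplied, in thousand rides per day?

Equilibrium: 434 - 7p = 2p - 16, so 450 = 9p and p* = 50, q* = 84.
Because the ceiling (32) lies below the market-clearing price, it is binding.
At p = 32: qd = 434 - 7·32 = 210 and qs = 2·32 - 16 = 48.
Shortage = qd - qs = 210 - 48 = 162.

162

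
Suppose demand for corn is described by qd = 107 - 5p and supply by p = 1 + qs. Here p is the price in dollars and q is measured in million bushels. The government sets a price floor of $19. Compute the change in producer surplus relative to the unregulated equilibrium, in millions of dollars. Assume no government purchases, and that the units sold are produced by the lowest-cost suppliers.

-0.5

Rearranging supply gives qs = p - 1. Without the control the market clears where 107 - 5p = p - 1, i.e. p* = 18 and q* = 17.
The floor of 19 is above the equilibrium price 18, so it binds.
At p = 19: qd = 107 - 5·19 = 12 and qs = 19 - 1 = 18.
Producer surplus without the control is ½ · (18 - 1) · 17 = 144.5.
With the floor, 12 units are sold at 19. The supply price at q = 12 is 13, so PS = ½ · [(19 - 1) + (19 - 13)] · 12 = 144.
Change in producer surplus = 144 - 144.5 = -0.5.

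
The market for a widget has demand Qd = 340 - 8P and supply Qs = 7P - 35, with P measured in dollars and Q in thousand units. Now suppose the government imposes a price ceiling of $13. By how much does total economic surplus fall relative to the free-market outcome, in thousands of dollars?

In a free market, 340 - 8P = 7P - 35 gives the equilibrium P* = 25, Q* = 140.
The ceiling of 13 is below the equilibrium price 25, so it binds.
At P = 13: Qd = 340 - 8·13 = 236 and Qs = 7·13 - 35 = 56.
Quantity traded falls to 56. At Q = 56 the demand price is (340 - 56)/8 = 35.5 and the supply price is (35 + 56)/7 = 13.
Deadweight loss = ½ · (35.5 - 13) · (140 - 56) = ½ · 22.5 · 84 = 945.

945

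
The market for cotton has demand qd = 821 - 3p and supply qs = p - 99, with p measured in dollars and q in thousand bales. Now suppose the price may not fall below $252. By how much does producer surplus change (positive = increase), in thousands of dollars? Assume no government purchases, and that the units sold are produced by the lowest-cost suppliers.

Without the control the market clears where 821 - 3p = p - 99, i.e. p* = 230 and q* = 131.
The floor of 252 is above the equilibrium price 230, so it binds.
At p = 252: qd = 821 - 3·252 = 65 and qs = 252 - 99 = 153.
Producer surplus without the control is ½ · (230 - 99) · 131 = 8580.5.
With the floor, 65 units are sold at 252. The supply price at q = 65 is 164, so PS = ½ · [(252 - 99) + (252 - 164)] · 65 = 7832.5.
Change in producer surplus = 7832.5 - 8580.5 = -748.

-748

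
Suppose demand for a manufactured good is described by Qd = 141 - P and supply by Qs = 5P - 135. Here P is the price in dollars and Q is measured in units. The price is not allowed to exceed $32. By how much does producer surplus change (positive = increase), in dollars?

-840

Setting quantity demanded equal to quantity supplied, 141 - P = 5P - 135, gives P* = 46 and Q* = 95.
Because the ceiling (32) lies below the market-clearing price, it is binding.
At P = 32: Qd = 141 - 32 = 109 and Qs = 5·32 - 135 = 25.
Producer surplus without the control is ½ · (46 - 27) · 95 = 902.5.
With the ceiling, producers sell 25 units at 32, so PS = ½ · (32 - 27) · 25 = 62.5.
Change in producer surplus = 62.5 - 902.5 = -840.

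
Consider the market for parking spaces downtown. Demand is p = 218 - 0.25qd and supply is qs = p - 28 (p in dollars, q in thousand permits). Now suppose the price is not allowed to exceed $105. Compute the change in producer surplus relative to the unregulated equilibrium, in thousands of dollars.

-8587.5

Rearranging demand gives qd = 872 - 4p. Setting quantity demanded equal to quantity supplied, 872 - 4p = p - 28, gives p* = 180 and q* = 152.
Because the ceiling (105) lies below the market-clearing price, it is binding.
At p = 105: qd = 872 - 4·105 = 452 and qs = 105 - 28 = 77.
Producer surplus without the control is ½ · (180 - 28) · 152 = 11552.
With the ceiling, producers sell 77 units at 105, so PS = ½ · (105 - 28) · 77 = 2964.5.
Change in producer surplus = 2964.5 - 11552 = -8587.5.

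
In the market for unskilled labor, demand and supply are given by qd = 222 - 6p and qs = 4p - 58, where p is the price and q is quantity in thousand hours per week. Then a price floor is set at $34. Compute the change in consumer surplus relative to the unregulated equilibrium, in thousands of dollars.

Equilibrium: 222 - 6p = 4p - 58, so 280 = 10p and p* = 28, q* = 54.
The floor of 34 is above the equilibrium price 28, so it binds.
At p = 34: qd = 222 - 6·34 = 18 and qs = 4·34 - 58 = 78.
Consumer surplus without the control is ½ · (37 - 28) · 54 = 243.
With the floor, consumers buy 18 units at 34, so CS = ½ · (37 - 34) · 18 = 27.
Change in consumer surplus = 27 - 243 = -216.

-216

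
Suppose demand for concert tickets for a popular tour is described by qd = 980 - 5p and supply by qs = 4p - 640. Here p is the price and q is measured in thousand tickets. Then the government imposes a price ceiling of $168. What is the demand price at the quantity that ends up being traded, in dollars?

Equilibrium: 980 - 5p = 4p - 640, so 1620 = 9p and p* = 180, q* = 80.
Since 168 < 180, the ceiling is binding.
At p = 168: qd = 980 - 5·168 = 140 and qs = 4·168 - 640 = 32.
Only 32 units reach the market. On the demand curve, the marginal buyer's willingness to pay at q = 32 is (980 - 32)/5 = 189.6.

189.6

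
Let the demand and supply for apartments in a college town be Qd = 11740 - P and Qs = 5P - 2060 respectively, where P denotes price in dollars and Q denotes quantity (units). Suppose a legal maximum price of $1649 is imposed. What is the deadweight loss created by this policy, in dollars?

6357015

In a free market, 11740 - P = 5P - 2060 gives the equilibrium P* = 2300, Q* = 9440.
The ceiling of 1649 is below the equilibrium price 2300, so it binds.
At P = 1649: Qd = 11740 - 1649 = 10091 and Qs = 5·1649 - 2060 = 6185.
Quantity traded falls to 6185. At Q = 6185 the demand price is 11740 - 6185 = 5555 and the supply price is (2060 + 6185)/5 = 1649.
Deadweight loss = ½ · (5555 - 1649) · (9440 - 6185) = ½ · 3906 · 3255 = 6357015.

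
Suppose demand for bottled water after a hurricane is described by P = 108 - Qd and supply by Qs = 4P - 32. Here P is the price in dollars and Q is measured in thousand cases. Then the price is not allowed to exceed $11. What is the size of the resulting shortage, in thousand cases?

85

Rearranging demand gives Qd = 108 - P. Without the control the market clears where 108 - P = 4P - 32, i.e. P* = 28 and Q* = 80.
The ceiling of 11 is below the equilibrium price 28, so it binds.
At P = 11: Qd = 108 - 11 = 97 and Qs = 4·11 - 32 = 12.
Shortage = Qd - Qs = 97 - 12 = 85.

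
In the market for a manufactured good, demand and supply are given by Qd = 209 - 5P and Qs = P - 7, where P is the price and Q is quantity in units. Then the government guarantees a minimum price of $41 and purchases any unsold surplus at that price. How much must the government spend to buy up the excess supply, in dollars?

Equilibrium: 209 - 5P = P - 7, so 216 = 6P and P* = 36, Q* = 29.
The floor of 41 is above the equilibrium price 36, so it binds.
At P = 41: Qd = 209 - 5·41 = 4 and Qs = 41 - 7 = 34.
Surplus = Qs - Qd = 30.
Government expenditure = surplus × support price = 30 × 41 = 1230.

1230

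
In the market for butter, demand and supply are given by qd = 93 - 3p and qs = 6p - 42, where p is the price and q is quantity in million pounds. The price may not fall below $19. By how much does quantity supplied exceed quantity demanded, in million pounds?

36

In a free market, 93 - 3p = 6p - 42 gives the equilibrium p* = 15, q* = 48.
Because the floor (19) lies above the market-clearing price, it is binding.
At p = 19: qd = 93 - 3·19 = 36 and qs = 6·19 - 42 = 72.
Surplus = qs - qd = 72 - 36 = 36.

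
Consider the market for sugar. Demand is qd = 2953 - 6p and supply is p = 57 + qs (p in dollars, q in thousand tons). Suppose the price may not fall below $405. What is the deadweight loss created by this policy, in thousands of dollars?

Rearranging supply gives qs = p - 57. Setting quantity demanded equal to quantity supplied, 2953 - 6p = p - 57, gives p* = 430 and q* = 373.
The floor of 405 is below the equilibrium price 430, so it is not binding; the market clears at p* = 430, q* = 373.
Since the control does not bind, no trades are prevented and deadweight loss is zero.

0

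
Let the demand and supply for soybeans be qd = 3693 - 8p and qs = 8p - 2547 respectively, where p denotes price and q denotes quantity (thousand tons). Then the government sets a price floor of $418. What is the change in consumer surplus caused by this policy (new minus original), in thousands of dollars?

-12908

Setting quantity demanded equal to quantity supplied, 3693 - 8p = 8p - 2547, gives p* = 390 and q* = 573.
The floor of 418 is above the equilibrium price 390, so it binds.
At p = 418: qd = 3693 - 8·418 = 349 and qs = 8·418 - 2547 = 797.
Consumer surplus without the control is ½ · (461.625 - 390) · 573 = 20520.5625.
With the floor, consumers buy 349 units at 418, so CS = ½ · (461.625 - 418) · 349 = 7612.5625.
Change in consumer surplus = 7612.5625 - 20520.5625 = -12908.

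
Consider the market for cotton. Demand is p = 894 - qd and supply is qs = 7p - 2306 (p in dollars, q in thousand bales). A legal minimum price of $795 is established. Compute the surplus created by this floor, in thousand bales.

Rearranging demand gives qd = 894 - p. In a free market, 894 - p = 7p - 2306 gives the equilibrium p* = 400, q* = 494.
Since 795 > 400, the floor is binding.
At p = 795: qd = 894 - 795 = 99 and qs = 7·795 - 2306 = 3259.
Surplus = qs - qd = 3259 - 99 = 3160.

3160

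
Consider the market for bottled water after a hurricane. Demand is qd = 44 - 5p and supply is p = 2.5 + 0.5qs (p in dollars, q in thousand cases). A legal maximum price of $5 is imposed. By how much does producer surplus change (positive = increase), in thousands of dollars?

Rearranging supply gives qs = 2p - 5. Equilibrium: 44 - 5p = 2p - 5, so 49 = 7p and p* = 7, q* = 9.
The ceiling of 5 is below the equilibrium price 7, so it binds.
At p = 5: qd = 44 - 5·5 = 19 and qs = 2·5 - 5 = 5.
Producer surplus without the control is ½ · (7 - 2.5) · 9 = 20.25.
With the ceiling, producers sell 5 units at 5, so PS = ½ · (5 - 2.5) · 5 = 6.25.
Change in producer surplus = 6.25 - 20.25 = -14.

-14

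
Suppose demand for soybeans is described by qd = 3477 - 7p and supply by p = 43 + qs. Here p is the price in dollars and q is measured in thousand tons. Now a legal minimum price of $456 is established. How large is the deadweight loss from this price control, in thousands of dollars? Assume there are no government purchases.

7168

Rearranging supply gives qs = p - 43. Without the control the market clears where 3477 - 7p = p - 43, i.e. p* = 440 and q* = 397.
Since 456 > 440, the floor is binding.
At p = 456: qd = 3477 - 7·456 = 285 and qs = 456 - 43 = 413.
Quantity traded falls to 285. At q = 285 the demand price is (3477 - 285)/7 = 456 and the supply price is 43 + 285 = 328.
Deadweight loss = ½ · (456 - 328) · (397 - 285) = ½ · 128 · 112 = 7168.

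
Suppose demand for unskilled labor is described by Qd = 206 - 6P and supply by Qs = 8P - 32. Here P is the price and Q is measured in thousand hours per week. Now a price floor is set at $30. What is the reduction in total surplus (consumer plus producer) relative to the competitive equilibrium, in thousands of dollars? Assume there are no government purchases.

887.25

Without the control the market clears where 206 - 6P = 8P - 32, i.e. P* = 17 and Q* = 104.
The floor of 30 is above the equilibrium price 17, so it binds.
At P = 30: Qd = 206 - 6·30 = 26 and Qs = 8·30 - 32 = 208.
Quantity traded falls to 26. At Q = 26 the demand price is (206 - 26)/6 = 30 and the supply price is (32 + 26)/8 = 7.25.
Deadweight loss = ½ · (30 - 7.25) · (104 - 26) = ½ · 22.75 · 78 = 887.25.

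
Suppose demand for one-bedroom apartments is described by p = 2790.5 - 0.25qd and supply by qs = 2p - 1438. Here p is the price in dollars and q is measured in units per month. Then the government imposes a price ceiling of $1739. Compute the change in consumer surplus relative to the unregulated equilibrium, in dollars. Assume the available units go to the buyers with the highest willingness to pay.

Rearranging demand gives qd = 11162 - 4p. Setting quantity demanded equal to quantity supplied, 11162 - 4p = 2p - 1438, gives p* = 2100 and q* = 2762.
Because the ceiling (1739) lies below the market-clearing price, it is binding.
At p = 1739: qd = 11162 - 4·1739 = 4206 and qs = 2·1739 - 1438 = 2040.
Consumer surplus without the control is ½ · (2790.5 - 2100) · 2762 = 953580.5.
With the ceiling, 2040 units are sold at 1739 (assume they go to the highest-value buyers). The demand price at q = 2040 is 2280.5, so CS = ½ · [(2790.5 - 1739) + (2280.5 - 1739)] · 2040 = 1624860.
Change in consumer surplus = 1624860 - 953580.5 = 671279.5.

671279.5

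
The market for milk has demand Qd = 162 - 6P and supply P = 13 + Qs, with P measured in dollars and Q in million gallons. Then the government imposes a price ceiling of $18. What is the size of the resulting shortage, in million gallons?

49

Rearranging supply gives Qs = P - 13. Without the control the market clears where 162 - 6P = P - 13, i.e. P* = 25 and Q* = 12.
The ceiling of 18 is below the equilibrium price 25, so it binds.
At P = 18: Qd = 162 - 6·18 = 54 and Qs = 18 - 13 = 5.
Shortage = Qd - Qs = 54 - 5 = 49.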